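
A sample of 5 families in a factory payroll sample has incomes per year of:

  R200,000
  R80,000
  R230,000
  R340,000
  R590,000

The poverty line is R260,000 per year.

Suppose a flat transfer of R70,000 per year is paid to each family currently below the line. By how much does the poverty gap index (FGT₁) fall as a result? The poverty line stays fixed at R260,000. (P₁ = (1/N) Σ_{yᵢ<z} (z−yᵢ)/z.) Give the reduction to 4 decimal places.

0.1231

Before: below the line — R80,000, R200,000, R230,000; poverty gap index (FGT₁) = 0.207692.
After the R70,000 transfer: below the line — R150,000; poverty gap index (FGT₁) = 0.084615.
Reduction = 0.207692 − 0.084615 = 0.1231.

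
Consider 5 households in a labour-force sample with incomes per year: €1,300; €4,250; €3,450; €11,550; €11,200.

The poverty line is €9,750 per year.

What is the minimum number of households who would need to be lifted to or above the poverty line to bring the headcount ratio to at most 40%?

3 of the 5 households are poor, so H = 3/5 = 0.600.
A headcount ratio of at most 40% allows at most ⌊0.40 × 5⌋ = 2 poor households.
So at least 3 − 2 = 1 must be lifted.

1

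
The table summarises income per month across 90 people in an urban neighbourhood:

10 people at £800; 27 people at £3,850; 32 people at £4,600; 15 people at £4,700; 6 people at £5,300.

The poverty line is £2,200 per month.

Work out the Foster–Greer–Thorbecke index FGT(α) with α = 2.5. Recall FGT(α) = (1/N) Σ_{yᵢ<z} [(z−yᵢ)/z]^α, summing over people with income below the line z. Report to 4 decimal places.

0.0359

Incomes under z: 10×£800 (q = 10 of N = 90).
Shortfall ratios: (2200−800)/2200 = 0.6364 (×10).
Raised to α = 2.5: 0.32305 (×10).
Sum = 3.230453; FGT(2.5) = 3.230453 / 90 = 0.0359.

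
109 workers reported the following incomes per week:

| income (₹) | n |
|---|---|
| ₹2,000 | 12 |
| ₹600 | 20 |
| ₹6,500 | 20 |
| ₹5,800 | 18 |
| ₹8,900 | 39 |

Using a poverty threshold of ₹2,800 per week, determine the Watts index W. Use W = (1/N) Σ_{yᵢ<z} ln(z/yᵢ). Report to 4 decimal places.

Below z: 20×₹600, 12×₹2,000 (q = 32 of N = 109).
ln(z/y) terms: ln(2800/600) = 1.5404 (×20); ln(2800/2000) = 0.3365 (×12).
W = 34.846568 / 109 = 0.3197.

0.3197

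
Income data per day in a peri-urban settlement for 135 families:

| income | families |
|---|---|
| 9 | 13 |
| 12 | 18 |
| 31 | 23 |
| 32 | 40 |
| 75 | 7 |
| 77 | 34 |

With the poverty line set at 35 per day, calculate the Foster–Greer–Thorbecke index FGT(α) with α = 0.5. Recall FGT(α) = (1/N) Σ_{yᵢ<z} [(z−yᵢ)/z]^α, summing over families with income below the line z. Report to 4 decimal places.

0.3354

Incomes under z: 13×9, 18×12, 23×31, 40×32 (q = 94 of N = 135).
Normalized shortfalls: (35−9)/35 = 0.7429 (×13); (35−12)/35 = 0.6571 (×18); (35−31)/35 = 0.1143 (×23); (35−32)/35 = 0.0857 (×40).
Raised to α = 0.5: 0.86189 (×13); 0.81064 (×18); 0.33806 (×23); 0.29277 (×40).
Sum = 45.282394; FGT(0.5) = 45.282394 / 135 = 0.3354.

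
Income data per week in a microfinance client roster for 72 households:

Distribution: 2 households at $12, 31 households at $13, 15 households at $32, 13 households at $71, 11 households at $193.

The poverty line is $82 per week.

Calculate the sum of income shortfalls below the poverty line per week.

Incomes under z: 2×$12, 31×$13, 15×$32, 13×$71 (q = 61 of N = 72).
Individual gaps: 2×(82−12) = 140; 31×(82−13) = 2139; 15×(82−32) = 750; 13×(82−71) = 143.
Aggregate gap = $3,172.

$3,172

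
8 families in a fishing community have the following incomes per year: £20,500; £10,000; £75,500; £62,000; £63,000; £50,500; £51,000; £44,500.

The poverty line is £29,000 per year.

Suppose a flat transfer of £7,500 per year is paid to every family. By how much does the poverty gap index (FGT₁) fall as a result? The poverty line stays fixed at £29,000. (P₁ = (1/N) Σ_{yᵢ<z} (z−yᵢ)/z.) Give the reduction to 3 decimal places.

0.065

Before: below the line — £10,000, £20,500; poverty gap index (FGT₁) = 0.11853.
After the £7,500 transfer: below the line — £17,500, £28,000; poverty gap index (FGT₁) = 0.05388.
Reduction = 0.11853 − 0.05388 = 0.065.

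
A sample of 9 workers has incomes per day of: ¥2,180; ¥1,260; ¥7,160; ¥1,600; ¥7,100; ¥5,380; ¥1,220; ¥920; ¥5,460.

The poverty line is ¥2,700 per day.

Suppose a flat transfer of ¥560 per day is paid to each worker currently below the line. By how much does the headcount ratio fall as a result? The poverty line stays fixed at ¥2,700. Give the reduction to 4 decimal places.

0.1111

Before: below the line — ¥920, ¥1,220, ¥1,260, ¥1,600, ¥2,180; headcount ratio = 0.555556.
After the ¥560 transfer: below the line — ¥1,480, ¥1,780, ¥1,820, ¥2,160; headcount ratio = 0.444444.
Reduction = 0.555556 − 0.444444 = 0.1111.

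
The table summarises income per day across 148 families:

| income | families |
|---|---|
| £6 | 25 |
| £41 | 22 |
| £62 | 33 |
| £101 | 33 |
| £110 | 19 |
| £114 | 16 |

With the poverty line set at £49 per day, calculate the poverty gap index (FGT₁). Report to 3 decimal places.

Below z: 25×£6, 22×£41 (q = 47 of N = 148).
Normalized shortfalls: (49−6)/49 = 0.8776 (×25); (49−41)/49 = 0.1633 (×22).
Sum of shortfalls = 25.530612; P₁ averages over all N: 25.530612 / 148 = 0.173.

0.173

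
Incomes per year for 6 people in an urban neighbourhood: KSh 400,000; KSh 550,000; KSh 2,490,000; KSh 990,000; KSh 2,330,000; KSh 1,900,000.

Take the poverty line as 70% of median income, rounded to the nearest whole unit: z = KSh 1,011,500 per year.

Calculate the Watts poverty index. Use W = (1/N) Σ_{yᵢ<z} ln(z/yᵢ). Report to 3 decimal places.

Below z: KSh 400,000, KSh 550,000, KSh 990,000 (q = 3 of N = 6).
ln(z/y) terms: ln(1011500/400000) = 0.9277; ln(1011500/550000) = 0.6093; ln(1011500/990000) = 0.0215.
W = 1.558481 / 6 = 0.260.

0.260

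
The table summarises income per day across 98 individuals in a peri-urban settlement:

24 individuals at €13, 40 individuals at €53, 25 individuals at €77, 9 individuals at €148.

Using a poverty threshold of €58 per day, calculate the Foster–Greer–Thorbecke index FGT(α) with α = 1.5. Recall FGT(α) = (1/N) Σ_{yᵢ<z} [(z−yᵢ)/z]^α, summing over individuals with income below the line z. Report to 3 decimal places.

0.178

Below z: 24×€13, 40×€53 (q = 64 of N = 98).
Shortfall ratios: (58−13)/58 = 0.7759 (×24); (58−53)/58 = 0.0862 (×40).
Raised to α = 1.5: 0.68340 (×24); 0.02531 (×40).
Sum = 17.414117; FGT(1.5) = 17.414117 / 98 = 0.178.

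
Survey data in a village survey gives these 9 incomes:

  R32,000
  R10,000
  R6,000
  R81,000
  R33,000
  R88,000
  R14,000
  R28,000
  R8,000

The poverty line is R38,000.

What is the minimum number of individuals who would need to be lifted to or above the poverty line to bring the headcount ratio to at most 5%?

Currently q = 7 of N = 9 are below the line (H = 0.778).
A headcount ratio of at most 5% allows at most ⌊0.05 × 9⌋ = 0 poor individuals.
So at least 7 − 0 = 7 must be lifted.

7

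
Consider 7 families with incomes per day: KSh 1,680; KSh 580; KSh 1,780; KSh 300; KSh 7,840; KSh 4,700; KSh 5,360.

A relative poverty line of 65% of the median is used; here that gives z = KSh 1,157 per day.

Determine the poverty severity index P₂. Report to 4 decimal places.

Below z: KSh 300, KSh 580 (q = 2 of N = 7).
Shortfall ratios: (1157−300)/1157 = 0.7407; (1157−580)/1157 = 0.4987.
Squared: 0.5486; 0.2487.
Sum = 0.797355; P₂ = 0.797355 / 7 = 0.1139.

0.1139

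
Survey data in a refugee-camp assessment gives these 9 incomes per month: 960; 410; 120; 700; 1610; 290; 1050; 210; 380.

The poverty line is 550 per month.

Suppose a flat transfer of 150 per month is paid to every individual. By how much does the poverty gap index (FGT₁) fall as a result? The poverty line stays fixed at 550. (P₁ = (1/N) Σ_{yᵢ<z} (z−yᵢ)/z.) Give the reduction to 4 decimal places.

0.1495

Before: below the line — 120, 210, 290, 380, 410; poverty gap index (FGT₁) = 0.270707.
After the 150 transfer: below the line — 270, 360, 440, 530; poverty gap index (FGT₁) = 0.121212.
Reduction = 0.270707 − 0.121212 = 0.1495.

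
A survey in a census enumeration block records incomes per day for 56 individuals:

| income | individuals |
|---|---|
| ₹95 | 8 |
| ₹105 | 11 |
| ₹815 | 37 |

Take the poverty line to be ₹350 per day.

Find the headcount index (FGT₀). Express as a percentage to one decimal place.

33.9%

19 of the 56 individuals have income below ₹350.
H = 19/56 = 33.9%.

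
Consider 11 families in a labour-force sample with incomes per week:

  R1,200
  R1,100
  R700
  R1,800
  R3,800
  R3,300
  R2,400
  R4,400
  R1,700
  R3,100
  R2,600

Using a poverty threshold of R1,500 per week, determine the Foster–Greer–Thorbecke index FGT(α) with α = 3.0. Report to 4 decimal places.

0.0162

Below z: R700, R1,100, R1,200 (q = 3 of N = 11).
Gap ratios (z−y)/z: (1500−700)/1500 = 0.5333; (1500−1100)/1500 = 0.2667; (1500−1200)/1500 = 0.2000.
Raised to α = 3.0: 0.15170; 0.01896; 0.00800.
Sum = 0.178667; FGT(3.0) = 0.178667 / 11 = 0.0162.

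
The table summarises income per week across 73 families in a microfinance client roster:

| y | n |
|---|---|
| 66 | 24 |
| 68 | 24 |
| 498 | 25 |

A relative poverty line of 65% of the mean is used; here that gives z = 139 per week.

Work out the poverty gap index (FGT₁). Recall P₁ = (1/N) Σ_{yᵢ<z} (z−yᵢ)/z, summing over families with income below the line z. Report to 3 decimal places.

0.341

Poor units: 24×66, 24×68 (q = 48 of N = 73).
Gap ratios (z−y)/z: (139−66)/139 = 0.5252 (×24); (139−68)/139 = 0.5108 (×24).
Sum of shortfalls = 24.863309; P₁ averages over all N: 24.863309 / 73 = 0.341.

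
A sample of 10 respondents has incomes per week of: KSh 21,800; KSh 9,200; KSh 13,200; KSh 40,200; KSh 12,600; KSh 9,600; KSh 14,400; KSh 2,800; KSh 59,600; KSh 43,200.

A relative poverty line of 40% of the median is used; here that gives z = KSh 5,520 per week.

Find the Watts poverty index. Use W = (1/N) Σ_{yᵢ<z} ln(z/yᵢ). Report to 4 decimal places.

0.0679

Incomes under z: KSh 2,800 (q = 1 of N = 10).
ln(z/y) terms: ln(5520/2800) = 0.6788.
W = 0.678758 / 10 = 0.0679.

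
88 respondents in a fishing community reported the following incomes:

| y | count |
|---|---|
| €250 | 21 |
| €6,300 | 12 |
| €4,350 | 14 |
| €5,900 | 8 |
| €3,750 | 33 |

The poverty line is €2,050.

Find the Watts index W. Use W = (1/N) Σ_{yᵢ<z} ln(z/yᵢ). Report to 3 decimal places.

0.502

Poor units: 21×€250 (q = 21 of N = 88).
Log gaps: ln(2050/250) = 2.1041 (×21).
W = 44.186817 / 88 = 0.502.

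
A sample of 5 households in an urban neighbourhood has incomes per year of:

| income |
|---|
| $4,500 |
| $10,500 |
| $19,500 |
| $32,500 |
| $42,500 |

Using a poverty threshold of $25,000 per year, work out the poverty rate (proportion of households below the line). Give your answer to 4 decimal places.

0.6000

3 of the 5 households have income below $25,000.
H = 3/5 = 0.6000.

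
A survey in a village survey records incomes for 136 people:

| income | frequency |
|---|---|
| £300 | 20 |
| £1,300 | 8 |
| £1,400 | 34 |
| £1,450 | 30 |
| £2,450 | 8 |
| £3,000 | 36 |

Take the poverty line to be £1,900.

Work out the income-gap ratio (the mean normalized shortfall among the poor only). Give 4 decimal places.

0.3850

Below z: 20×£300, 8×£1,300, 34×£1,400, 30×£1,450 (q = 92 of N = 136).
Relative gaps: 0.8421 (×20), 0.3158 (×8), 0.2632 (×34), 0.2368 (×30); sum = 35.421053.
I averages over the q = 92 poor units only: 35.421053 / 92 = 0.3850.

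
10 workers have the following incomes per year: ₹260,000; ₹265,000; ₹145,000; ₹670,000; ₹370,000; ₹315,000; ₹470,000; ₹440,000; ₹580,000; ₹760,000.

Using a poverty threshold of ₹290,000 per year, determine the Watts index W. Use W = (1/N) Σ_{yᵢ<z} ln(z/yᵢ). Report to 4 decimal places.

Incomes under z: ₹145,000, ₹260,000, ₹265,000 (q = 3 of N = 10).
ln(z/y) terms: ln(290000/145000) = 0.6931; ln(290000/260000) = 0.1092; ln(290000/265000) = 0.0902.
W = 0.892498 / 10 = 0.0892.

0.0892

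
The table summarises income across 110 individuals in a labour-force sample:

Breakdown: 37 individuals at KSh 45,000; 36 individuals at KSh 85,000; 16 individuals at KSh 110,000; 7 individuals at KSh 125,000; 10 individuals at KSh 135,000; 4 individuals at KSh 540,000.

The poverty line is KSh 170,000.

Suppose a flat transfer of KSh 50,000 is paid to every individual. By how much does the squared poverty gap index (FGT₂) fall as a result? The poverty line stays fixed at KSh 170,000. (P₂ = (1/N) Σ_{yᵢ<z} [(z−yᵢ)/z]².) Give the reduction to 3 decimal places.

Before: below the line — 37×KSh 45,000, 36×KSh 85,000, 16×KSh 110,000, 7×KSh 125,000, 10×KSh 135,000; squared poverty gap index (FGT₂) = 0.29011.
After the KSh 50,000 transfer: below the line — 37×KSh 95,000, 36×KSh 135,000, 16×KSh 160,000; squared poverty gap index (FGT₂) = 0.07984.
Reduction = 0.29011 − 0.07984 = 0.210.

0.210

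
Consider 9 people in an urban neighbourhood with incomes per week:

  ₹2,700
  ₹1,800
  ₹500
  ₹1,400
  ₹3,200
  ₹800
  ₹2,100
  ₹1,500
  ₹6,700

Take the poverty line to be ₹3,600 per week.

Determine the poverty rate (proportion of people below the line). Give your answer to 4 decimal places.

8 of the 9 people have income below ₹3,600.
H = 8/9 = 0.8889.

0.8889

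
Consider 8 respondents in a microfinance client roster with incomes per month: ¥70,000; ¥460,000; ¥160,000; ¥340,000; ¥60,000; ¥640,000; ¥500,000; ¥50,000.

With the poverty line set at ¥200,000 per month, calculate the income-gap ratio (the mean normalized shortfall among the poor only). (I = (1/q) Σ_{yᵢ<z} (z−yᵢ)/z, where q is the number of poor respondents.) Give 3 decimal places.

Below z: ¥50,000, ¥60,000, ¥70,000, ¥160,000 (q = 4 of N = 8).
Shortfall ratios (z−y)/z: 0.7500, 0.7000, 0.6500, 0.2000; sum = 2.300000.
The income-gap ratio divides by q (the poor only): 2.300000 / 4 = 0.575.

0.575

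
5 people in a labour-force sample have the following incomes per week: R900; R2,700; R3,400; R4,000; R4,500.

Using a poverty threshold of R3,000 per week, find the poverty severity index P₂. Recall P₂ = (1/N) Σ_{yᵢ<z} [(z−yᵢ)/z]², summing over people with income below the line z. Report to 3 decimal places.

Incomes under z: R900, R2,700 (q = 2 of N = 5).
Relative gaps: (3000−900)/3000 = 0.7000; (3000−2700)/3000 = 0.1000.
Squared: 0.4900; 0.0100.
Sum = 0.500000; P₂ = 0.500000 / 5 = 0.100.

0.100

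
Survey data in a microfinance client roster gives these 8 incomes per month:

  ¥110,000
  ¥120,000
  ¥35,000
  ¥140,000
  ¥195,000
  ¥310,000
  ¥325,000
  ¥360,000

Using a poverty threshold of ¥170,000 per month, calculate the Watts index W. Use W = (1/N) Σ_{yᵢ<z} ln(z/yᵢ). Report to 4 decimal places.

0.3198

Poor units: ¥35,000, ¥110,000, ¥120,000, ¥140,000 (q = 4 of N = 8).
Log gaps: ln(170000/35000) = 1.5805; ln(170000/110000) = 0.4353; ln(170000/120000) = 0.3483; ln(170000/140000) = 0.1942.
W = 2.558231 / 8 = 0.3198.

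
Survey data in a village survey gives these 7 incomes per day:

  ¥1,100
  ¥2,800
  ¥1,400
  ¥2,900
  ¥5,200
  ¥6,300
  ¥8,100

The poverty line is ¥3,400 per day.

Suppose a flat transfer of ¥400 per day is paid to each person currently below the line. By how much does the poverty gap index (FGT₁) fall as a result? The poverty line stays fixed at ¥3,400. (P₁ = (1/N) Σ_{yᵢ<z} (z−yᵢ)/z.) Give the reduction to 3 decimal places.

Before: below the line — ¥1,100, ¥1,400, ¥2,800, ¥2,900; poverty gap index (FGT₁) = 0.22689.
After the ¥400 transfer: below the line — ¥1,500, ¥1,800, ¥3,200, ¥3,300; poverty gap index (FGT₁) = 0.15966.
Reduction = 0.22689 − 0.15966 = 0.067.

0.067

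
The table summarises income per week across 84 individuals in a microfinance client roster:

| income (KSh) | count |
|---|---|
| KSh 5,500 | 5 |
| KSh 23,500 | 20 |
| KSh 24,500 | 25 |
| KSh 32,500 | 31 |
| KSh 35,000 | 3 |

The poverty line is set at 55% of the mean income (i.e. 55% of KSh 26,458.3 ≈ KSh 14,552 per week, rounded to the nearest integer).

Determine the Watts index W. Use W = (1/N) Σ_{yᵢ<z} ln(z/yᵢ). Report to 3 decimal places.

Below z: 5×KSh 5,500 (q = 5 of N = 84).
Log gaps: ln(14552/5500) = 0.9730 (×5).
W = 4.864902 / 84 = 0.058.

0.058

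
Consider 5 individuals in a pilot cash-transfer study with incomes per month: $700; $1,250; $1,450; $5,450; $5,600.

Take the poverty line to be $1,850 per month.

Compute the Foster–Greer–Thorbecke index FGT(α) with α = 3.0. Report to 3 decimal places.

0.057

Below the line: $700, $1,250, $1,450 (q = 3 of N = 5).
Shortfall ratios: (1850−700)/1850 = 0.6216; (1850−1250)/1850 = 0.3243; (1850−1450)/1850 = 0.2162.
Raised to α = 3.0: 0.24020; 0.03411; 0.01011.
Sum = 0.284425; FGT(3.0) = 0.284425 / 5 = 0.057.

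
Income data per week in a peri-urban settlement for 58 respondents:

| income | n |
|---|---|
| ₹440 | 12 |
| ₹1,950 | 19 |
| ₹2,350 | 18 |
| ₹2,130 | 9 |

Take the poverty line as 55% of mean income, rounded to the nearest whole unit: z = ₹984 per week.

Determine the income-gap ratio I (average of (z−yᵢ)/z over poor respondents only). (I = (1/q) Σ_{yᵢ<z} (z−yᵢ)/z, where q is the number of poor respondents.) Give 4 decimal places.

Below the line: 12×₹440 (q = 12 of N = 58).
Relative gaps: 0.5528 (×12); sum = 6.634146.
I averages over the q = 12 poor units only: 6.634146 / 12 = 0.5528.

0.5528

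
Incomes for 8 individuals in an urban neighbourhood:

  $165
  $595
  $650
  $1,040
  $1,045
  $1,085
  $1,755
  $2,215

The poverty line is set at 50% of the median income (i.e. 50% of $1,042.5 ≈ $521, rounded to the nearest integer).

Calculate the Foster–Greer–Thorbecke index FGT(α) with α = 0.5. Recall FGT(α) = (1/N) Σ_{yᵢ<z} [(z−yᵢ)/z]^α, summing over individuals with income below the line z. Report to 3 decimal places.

0.103

Poor units: $165 (q = 1 of N = 8).
Normalized shortfalls: (521−165)/521 = 0.6833.
Raised to α = 0.5: 0.82662.
Sum = 0.826620; FGT(0.5) = 0.826620 / 8 = 0.103.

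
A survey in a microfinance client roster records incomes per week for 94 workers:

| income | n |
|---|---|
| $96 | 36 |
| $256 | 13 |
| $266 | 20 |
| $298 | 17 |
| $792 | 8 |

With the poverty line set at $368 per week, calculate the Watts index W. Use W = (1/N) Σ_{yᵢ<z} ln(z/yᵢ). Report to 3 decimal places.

0.672

Below the line: 36×$96, 13×$256, 20×$266, 17×$298 (q = 86 of N = 94).
ln(z/y) terms: ln(368/96) = 1.3437 (×36); ln(368/256) = 0.3629 (×13); ln(368/266) = 0.3246 (×20); ln(368/298) = 0.2110 (×17).
W = 63.170776 / 94 = 0.672.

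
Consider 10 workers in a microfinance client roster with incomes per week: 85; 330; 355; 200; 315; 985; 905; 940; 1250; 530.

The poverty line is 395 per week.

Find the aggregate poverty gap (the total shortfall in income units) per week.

Below z: 85, 200, 315, 330, 355 (q = 5 of N = 10).
Individual gaps: 395−85 = 310; 395−200 = 195; 395−315 = 80; 395−330 = 65; 395−355 = 40.
Aggregate gap = 690.

690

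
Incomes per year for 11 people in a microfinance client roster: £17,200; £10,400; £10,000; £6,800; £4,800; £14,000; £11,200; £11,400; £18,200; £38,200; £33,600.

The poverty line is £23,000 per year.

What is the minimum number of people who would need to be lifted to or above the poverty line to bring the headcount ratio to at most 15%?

9 of the 11 people are poor, so H = 9/11 = 0.818.
A headcount ratio of at most 15% allows at most ⌊0.15 × 11⌋ = 1 poor people.
So at least 9 − 1 = 8 must be lifted.

8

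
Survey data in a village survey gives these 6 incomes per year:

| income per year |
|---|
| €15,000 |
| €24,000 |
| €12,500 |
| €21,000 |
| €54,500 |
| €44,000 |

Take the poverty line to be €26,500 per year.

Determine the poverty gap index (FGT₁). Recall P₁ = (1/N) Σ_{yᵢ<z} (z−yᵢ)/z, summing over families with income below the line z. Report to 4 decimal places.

Below z: €12,500, €15,000, €21,000, €24,000 (q = 4 of N = 6).
Relative gaps: (26500−12500)/26500 = 0.5283; (26500−15000)/26500 = 0.4340; (26500−21000)/26500 = 0.2075; (26500−24000)/26500 = 0.0943.
Sum of shortfalls = 1.264151; P₁ averages over all N: 1.264151 / 6 = 0.2107.

0.2107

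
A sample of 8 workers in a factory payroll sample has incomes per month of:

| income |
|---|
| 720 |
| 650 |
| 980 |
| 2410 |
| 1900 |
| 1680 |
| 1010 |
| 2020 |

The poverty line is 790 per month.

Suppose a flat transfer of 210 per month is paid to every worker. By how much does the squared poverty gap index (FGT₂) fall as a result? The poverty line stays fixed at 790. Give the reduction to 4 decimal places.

Before: below the line — 650, 720; squared poverty gap index (FGT₂) = 0.004907.
After the 210 transfer: below the line — none; squared poverty gap index (FGT₂) = 0.000000.
Reduction = 0.004907 − 0.000000 = 0.0049.

0.0049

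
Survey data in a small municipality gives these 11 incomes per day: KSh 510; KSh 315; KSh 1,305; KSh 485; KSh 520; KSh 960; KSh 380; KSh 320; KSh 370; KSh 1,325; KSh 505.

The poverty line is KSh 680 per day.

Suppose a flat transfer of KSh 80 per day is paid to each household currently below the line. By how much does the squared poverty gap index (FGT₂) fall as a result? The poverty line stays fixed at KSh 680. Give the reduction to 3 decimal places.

Before: below the line — KSh 315, KSh 320, KSh 370, KSh 380, KSh 485, KSh 505, KSh 510, KSh 520; squared poverty gap index (FGT₂) = 0.11247.
After the KSh 80 transfer: below the line — KSh 395, KSh 400, KSh 450, KSh 460, KSh 565, KSh 585, KSh 590, KSh 600; squared poverty gap index (FGT₂) = 0.05852.
Reduction = 0.11247 − 0.05852 = 0.054.

0.054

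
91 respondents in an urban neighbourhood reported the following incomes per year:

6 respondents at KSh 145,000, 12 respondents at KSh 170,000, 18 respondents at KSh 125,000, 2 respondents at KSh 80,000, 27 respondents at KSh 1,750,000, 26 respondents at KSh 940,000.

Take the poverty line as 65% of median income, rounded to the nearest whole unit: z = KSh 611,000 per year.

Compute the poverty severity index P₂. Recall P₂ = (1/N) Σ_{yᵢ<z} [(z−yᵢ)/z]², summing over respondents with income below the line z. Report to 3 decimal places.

Poor units: 2×KSh 80,000, 18×KSh 125,000, 6×KSh 145,000, 12×KSh 170,000 (q = 38 of N = 91).
Gap ratios (z−y)/z: (611000−80000)/611000 = 0.8691 (×2); (611000−125000)/611000 = 0.7954 (×18); (611000−145000)/611000 = 0.7627 (×6); (611000−170000)/611000 = 0.7218 (×12).
Squared: 0.7553 (×2); 0.6327 (×18); 0.5817 (×6); 0.5209 (×12).
Sum = 22.640457; P₂ = 22.640457 / 91 = 0.249.

0.249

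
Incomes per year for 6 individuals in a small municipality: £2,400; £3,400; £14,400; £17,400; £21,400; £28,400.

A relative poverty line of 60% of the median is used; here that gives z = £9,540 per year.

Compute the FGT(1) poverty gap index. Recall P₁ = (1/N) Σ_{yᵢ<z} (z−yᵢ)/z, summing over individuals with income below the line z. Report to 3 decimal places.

Below z: £2,400, £3,400 (q = 2 of N = 6).
Shortfall ratios: (9540−2400)/9540 = 0.7484; (9540−3400)/9540 = 0.6436.
Sum of shortfalls = 1.392034; P₁ averages over all N: 1.392034 / 6 = 0.232.

0.232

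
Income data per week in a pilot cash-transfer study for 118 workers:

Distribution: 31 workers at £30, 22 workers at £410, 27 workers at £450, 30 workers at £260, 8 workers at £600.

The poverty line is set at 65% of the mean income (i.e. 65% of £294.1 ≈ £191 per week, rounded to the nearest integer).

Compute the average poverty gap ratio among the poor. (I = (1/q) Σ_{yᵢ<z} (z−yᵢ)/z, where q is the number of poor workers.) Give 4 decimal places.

0.8429

Incomes under z: 31×£30 (q = 31 of N = 118).
Relative gaps: 0.8429 (×31); sum = 26.130890.
I averages over the q = 31 poor units only: 26.130890 / 31 = 0.8429.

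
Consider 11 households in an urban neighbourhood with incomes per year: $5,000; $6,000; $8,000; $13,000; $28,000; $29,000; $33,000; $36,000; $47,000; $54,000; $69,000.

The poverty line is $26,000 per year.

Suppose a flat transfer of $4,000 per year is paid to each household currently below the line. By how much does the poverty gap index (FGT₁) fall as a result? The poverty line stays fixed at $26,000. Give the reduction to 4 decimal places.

0.0559

Before: below the line — $5,000, $6,000, $8,000, $13,000; poverty gap index (FGT₁) = 0.251748.
After the $4,000 transfer: below the line — $9,000, $10,000, $12,000, $17,000; poverty gap index (FGT₁) = 0.195804.
Reduction = 0.251748 − 0.195804 = 0.0559.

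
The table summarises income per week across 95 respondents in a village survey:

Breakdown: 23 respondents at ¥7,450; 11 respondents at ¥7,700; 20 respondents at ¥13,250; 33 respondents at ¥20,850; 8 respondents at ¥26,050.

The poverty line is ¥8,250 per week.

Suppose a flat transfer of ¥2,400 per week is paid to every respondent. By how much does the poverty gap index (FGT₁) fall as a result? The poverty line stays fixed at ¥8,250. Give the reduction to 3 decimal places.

Before: below the line — 23×¥7,450, 11×¥7,700; poverty gap index (FGT₁) = 0.03120.
After the ¥2,400 transfer: below the line — none; poverty gap index (FGT₁) = 0.00000.
Reduction = 0.03120 − 0.00000 = 0.031.

0.031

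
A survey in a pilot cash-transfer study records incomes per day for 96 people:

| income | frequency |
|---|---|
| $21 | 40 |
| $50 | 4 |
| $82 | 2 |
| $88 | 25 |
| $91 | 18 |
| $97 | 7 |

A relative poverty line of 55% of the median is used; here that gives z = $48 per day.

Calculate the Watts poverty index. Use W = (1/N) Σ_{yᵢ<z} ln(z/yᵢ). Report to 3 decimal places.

0.344

Poor units: 40×$21 (q = 40 of N = 96).
Log shortfalls: ln(48/21) = 0.8267 (×40).
W = 33.067143 / 96 = 0.344.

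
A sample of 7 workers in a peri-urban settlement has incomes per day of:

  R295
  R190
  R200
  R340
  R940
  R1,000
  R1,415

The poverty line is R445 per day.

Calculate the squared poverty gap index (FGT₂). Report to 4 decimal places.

0.1144

Poor units: R190, R200, R295, R340 (q = 4 of N = 7).
Normalized shortfalls: (445−190)/445 = 0.5730; (445−200)/445 = 0.5506; (445−295)/445 = 0.3371; (445−340)/445 = 0.2360.
Squared: 0.3284; 0.3031; 0.1136; 0.0557.
Sum = 0.800783; P₂ = 0.800783 / 7 = 0.1144.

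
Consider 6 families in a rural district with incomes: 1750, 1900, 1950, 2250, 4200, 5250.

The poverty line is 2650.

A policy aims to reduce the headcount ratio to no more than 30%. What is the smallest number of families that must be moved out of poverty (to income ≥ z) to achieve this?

3

4 of the 6 families are poor, so H = 4/6 = 0.667.
A headcount ratio of at most 30% allows at most ⌊0.30 × 6⌋ = 1 poor families.
So at least 4 − 1 = 3 must be lifted.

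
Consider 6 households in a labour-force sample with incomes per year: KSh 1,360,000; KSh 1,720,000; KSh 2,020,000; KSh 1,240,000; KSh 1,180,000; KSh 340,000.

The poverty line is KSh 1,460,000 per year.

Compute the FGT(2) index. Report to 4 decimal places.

0.1088

Below z: KSh 340,000, KSh 1,180,000, KSh 1,240,000, KSh 1,360,000 (q = 4 of N = 6).
Gap ratios (z−y)/z: (1460000−340000)/1460000 = 0.7671; (1460000−1180000)/1460000 = 0.1918; (1460000−1240000)/1460000 = 0.1507; (1460000−1360000)/1460000 = 0.0685.
Squared: 0.5885; 0.0368; 0.0227; 0.0047.
Sum = 0.652655; P₂ = 0.652655 / 6 = 0.1088.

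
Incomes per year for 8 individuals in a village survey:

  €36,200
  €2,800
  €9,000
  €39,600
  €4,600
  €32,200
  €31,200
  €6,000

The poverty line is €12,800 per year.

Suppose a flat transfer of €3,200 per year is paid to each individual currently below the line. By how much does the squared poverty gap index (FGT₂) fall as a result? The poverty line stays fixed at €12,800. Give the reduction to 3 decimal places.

Before: below the line — €2,800, €4,600, €6,000, €9,000; squared poverty gap index (FGT₂) = 0.17389.
After the €3,200 transfer: below the line — €6,000, €7,800, €9,200, €12,200; squared poverty gap index (FGT₂) = 0.06451.
Reduction = 0.17389 − 0.06451 = 0.109.

0.109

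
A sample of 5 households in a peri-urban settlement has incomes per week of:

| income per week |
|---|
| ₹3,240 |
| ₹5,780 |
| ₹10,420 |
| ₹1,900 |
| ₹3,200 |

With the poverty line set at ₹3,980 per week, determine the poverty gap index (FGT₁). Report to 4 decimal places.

Poor units: ₹1,900, ₹3,200, ₹3,240 (q = 3 of N = 5).
Normalized shortfalls: (3980−1900)/3980 = 0.5226; (3980−3200)/3980 = 0.1960; (3980−3240)/3980 = 0.1859.
Sum of shortfalls = 0.904523; P₁ averages over all N: 0.904523 / 5 = 0.1809.

0.1809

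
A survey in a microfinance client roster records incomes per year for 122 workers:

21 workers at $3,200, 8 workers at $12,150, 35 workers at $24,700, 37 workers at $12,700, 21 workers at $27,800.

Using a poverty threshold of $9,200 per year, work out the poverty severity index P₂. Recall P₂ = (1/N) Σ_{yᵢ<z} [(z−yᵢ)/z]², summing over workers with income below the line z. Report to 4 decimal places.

0.0732

Below z: 21×$3,200 (q = 21 of N = 122).
Normalized shortfalls: (9200−3200)/9200 = 0.6522 (×21).
Squared: 0.4253 (×21).
Sum = 8.931947; P₂ = 8.931947 / 122 = 0.0732.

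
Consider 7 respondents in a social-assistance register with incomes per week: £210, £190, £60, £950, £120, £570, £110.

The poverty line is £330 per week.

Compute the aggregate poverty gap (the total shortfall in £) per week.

Incomes under z: £60, £110, £120, £190, £210 (q = 5 of N = 7).
Individual gaps: 330−60 = 270; 330−110 = 220; 330−120 = 210; 330−190 = 140; 330−210 = 120.
Aggregate gap = £960.

£960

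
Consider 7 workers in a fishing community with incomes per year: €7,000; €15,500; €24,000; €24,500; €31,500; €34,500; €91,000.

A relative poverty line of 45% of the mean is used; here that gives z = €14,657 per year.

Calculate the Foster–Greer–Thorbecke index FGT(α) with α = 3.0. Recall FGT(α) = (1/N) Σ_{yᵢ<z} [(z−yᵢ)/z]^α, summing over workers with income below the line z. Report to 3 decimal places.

Below z: €7,000 (q = 1 of N = 7).
Gap ratios (z−y)/z: (14657−7000)/14657 = 0.5224.
Raised to α = 3.0: 0.14257.
Sum = 0.142574; FGT(3.0) = 0.142574 / 7 = 0.020.

0.020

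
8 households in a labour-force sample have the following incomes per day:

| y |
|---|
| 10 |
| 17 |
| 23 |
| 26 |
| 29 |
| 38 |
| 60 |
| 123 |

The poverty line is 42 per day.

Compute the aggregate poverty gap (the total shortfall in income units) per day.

109

Below the line: 10, 17, 23, 26, 29, 38 (q = 6 of N = 8).
Individual gaps: 42−10 = 32; 42−17 = 25; 42−23 = 19; 42−26 = 16; 42−29 = 13; 42−38 = 4.
Aggregate gap = 109.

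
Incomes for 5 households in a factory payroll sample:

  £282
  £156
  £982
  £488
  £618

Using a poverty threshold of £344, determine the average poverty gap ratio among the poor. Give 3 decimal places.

0.363

Poor units: £156, £282 (q = 2 of N = 5).
Shortfall ratios (z−y)/z: 0.5465, 0.1802; sum = 0.726744.
The income-gap ratio divides by q (the poor only): 0.726744 / 2 = 0.363.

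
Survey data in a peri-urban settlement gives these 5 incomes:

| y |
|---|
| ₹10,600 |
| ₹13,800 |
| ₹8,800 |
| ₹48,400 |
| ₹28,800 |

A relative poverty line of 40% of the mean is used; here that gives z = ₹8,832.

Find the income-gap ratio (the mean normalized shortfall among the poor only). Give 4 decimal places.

0.0036

Below z: ₹8,800 (q = 1 of N = 5).
Shortfall ratios (z−y)/z: 0.0036; sum = 0.003623.
I averages over the q = 1 poor units only: 0.003623 / 1 = 0.0036.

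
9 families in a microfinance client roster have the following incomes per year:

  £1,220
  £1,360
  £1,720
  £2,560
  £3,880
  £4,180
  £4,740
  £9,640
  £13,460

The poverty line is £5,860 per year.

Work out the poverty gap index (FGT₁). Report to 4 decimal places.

0.4050

Below z: £1,220, £1,360, £1,720, £2,560, £3,880, £4,180, £4,740 (q = 7 of N = 9).
Relative gaps: (5860−1220)/5860 = 0.7918; (5860−1360)/5860 = 0.7679; (5860−1720)/5860 = 0.7065; (5860−2560)/5860 = 0.5631; (5860−3880)/5860 = 0.3379; (5860−4180)/5860 = 0.2867; (5860−4740)/5860 = 0.1911.
Σ = 3.645051. Dividing by the full population N = 9 gives P₁ = 0.4050.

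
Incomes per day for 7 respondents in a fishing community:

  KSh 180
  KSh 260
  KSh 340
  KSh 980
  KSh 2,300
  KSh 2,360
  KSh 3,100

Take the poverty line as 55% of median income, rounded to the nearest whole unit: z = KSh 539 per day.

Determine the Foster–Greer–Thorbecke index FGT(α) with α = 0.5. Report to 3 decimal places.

0.306

Below z: KSh 180, KSh 260, KSh 340 (q = 3 of N = 7).
Relative gaps: (539−180)/539 = 0.6660; (539−260)/539 = 0.5176; (539−340)/539 = 0.3692.
Raised to α = 0.5: 0.81612; 0.71946; 0.60762.
Sum = 2.143200; FGT(0.5) = 2.143200 / 7 = 0.306.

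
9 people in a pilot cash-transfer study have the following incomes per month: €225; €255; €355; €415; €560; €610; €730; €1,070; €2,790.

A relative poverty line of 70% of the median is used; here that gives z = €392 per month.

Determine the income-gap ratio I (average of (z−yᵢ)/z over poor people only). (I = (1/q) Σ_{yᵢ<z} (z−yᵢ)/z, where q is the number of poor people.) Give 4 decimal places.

Below the line: €225, €255, €355 (q = 3 of N = 9).
Relative gaps: 0.4260, 0.3495, 0.0944; sum = 0.869898.
I averages over the q = 3 poor units only: 0.869898 / 3 = 0.2900.

0.2900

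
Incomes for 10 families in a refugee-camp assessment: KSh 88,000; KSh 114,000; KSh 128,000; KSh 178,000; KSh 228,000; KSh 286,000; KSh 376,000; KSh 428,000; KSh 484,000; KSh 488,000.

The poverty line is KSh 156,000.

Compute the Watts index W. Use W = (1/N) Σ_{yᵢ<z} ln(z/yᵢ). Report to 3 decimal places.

Below z: KSh 88,000, KSh 114,000, KSh 128,000 (q = 3 of N = 10).
Log gaps: ln(156000/88000) = 0.5725; ln(156000/114000) = 0.3137; ln(156000/128000) = 0.1978.
W = 1.084002 / 10 = 0.108.

0.108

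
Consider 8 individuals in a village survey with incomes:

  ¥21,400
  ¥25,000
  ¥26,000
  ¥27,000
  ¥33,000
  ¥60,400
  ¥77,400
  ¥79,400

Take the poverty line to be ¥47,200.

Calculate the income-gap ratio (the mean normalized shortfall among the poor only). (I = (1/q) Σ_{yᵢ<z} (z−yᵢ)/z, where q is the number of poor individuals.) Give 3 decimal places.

0.439

Poor units: ¥21,400, ¥25,000, ¥26,000, ¥27,000, ¥33,000 (q = 5 of N = 8).
Relative gaps: 0.5466, 0.4703, 0.4492, 0.4280, 0.3008; sum = 2.194915.
I averages over the q = 5 poor units only: 2.194915 / 5 = 0.439.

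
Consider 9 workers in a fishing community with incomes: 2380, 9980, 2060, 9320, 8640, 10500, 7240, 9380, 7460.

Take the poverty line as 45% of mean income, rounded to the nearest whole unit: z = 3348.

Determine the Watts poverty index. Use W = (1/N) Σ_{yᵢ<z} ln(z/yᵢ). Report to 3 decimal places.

0.092

Incomes under z: 2060, 2380 (q = 2 of N = 9).
Log shortfalls: ln(3348/2060) = 0.4857; ln(3348/2380) = 0.3413.
W = 0.826920 / 9 = 0.092.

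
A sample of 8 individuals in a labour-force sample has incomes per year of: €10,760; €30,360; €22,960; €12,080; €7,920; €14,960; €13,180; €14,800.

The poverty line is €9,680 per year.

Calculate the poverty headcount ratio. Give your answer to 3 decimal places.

1 of the 8 individuals have income below €9,680.
H = 1/8 = 0.125.

0.125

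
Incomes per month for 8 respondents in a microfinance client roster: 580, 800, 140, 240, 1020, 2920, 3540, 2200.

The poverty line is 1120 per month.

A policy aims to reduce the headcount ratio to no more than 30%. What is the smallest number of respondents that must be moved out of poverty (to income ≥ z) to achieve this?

3

Currently q = 5 of N = 8 are below the line (H = 0.625).
A headcount ratio of at most 30% allows at most ⌊0.30 × 8⌋ = 2 poor respondents.
So at least 5 − 2 = 3 must be lifted.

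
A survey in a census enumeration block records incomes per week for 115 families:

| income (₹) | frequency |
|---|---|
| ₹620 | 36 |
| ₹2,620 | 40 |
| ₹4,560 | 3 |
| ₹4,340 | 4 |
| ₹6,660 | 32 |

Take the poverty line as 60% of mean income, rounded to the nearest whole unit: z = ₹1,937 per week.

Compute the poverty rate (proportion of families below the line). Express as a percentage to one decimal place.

36 of the 115 families have income below ₹1,937.
H = 36/115 = 31.3%.

31.3%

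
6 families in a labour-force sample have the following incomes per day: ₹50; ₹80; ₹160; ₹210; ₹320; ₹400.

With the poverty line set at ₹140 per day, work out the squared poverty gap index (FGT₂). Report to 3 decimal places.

0.099

Incomes under z: ₹50, ₹80 (q = 2 of N = 6).
Normalized shortfalls: (140−50)/140 = 0.6429; (140−80)/140 = 0.4286.
Squared: 0.4133; 0.1837.
Sum = 0.596939; P₂ = 0.596939 / 6 = 0.099.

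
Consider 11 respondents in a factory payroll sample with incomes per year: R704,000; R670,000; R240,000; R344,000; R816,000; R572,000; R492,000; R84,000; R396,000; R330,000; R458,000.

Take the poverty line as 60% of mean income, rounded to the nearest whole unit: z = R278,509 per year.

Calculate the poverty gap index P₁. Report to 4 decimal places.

0.0761

Below z: R84,000, R240,000 (q = 2 of N = 11).
Normalized shortfalls: (278509−84000)/278509 = 0.6984; (278509−240000)/278509 = 0.1383.
Sum of shortfalls = 0.836662; P₁ averages over all N: 0.836662 / 11 = 0.0761.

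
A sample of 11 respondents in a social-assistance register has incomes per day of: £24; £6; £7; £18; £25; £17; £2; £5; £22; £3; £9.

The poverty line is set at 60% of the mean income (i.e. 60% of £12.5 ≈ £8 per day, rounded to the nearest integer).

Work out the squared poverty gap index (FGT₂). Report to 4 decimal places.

0.1065

Below z: £2, £3, £5, £6, £7 (q = 5 of N = 11).
Relative gaps: (8−2)/8 = 0.7500; (8−3)/8 = 0.6250; (8−5)/8 = 0.3750; (8−6)/8 = 0.2500; (8−7)/8 = 0.1250.
Squared: 0.5625; 0.3906; 0.1406; 0.0625; 0.0156.
Sum = 1.171875; P₂ = 1.171875 / 11 = 0.1065.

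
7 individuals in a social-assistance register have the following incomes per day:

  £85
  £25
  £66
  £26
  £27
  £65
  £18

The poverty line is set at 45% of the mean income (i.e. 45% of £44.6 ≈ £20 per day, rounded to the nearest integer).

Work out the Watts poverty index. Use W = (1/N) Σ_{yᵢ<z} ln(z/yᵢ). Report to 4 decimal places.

0.0151

Poor units: £18 (q = 1 of N = 7).
Log gaps: ln(20/18) = 0.1054.
W = 0.105361 / 7 = 0.0151.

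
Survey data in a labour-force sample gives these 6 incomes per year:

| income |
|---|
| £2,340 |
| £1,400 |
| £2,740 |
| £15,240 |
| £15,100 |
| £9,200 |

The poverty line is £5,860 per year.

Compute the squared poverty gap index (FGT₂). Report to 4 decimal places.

0.2039

Incomes under z: £1,400, £2,340, £2,740 (q = 3 of N = 6).
Shortfall ratios: (5860−1400)/5860 = 0.7611; (5860−2340)/5860 = 0.6007; (5860−2740)/5860 = 0.5324.
Squared: 0.5793; 0.3608; 0.2835.
Sum = 1.223555; P₂ = 1.223555 / 6 = 0.2039.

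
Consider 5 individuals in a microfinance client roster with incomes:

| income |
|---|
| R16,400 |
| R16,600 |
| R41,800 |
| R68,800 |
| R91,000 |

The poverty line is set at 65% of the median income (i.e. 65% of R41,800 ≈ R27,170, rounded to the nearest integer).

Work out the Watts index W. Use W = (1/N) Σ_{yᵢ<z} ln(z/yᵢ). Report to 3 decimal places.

Poor units: R16,400, R16,600 (q = 2 of N = 5).
Log shortfalls: ln(27170/16400) = 0.5048; ln(27170/16600) = 0.4927.
W = 0.997543 / 5 = 0.200.

0.200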